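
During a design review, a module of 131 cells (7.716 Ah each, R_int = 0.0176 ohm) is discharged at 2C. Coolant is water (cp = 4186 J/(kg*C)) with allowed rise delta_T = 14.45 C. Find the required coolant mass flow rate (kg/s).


Step 1: I = 2 * 7.716 = 15.432 A
Step 2: Q_cell = I^2 * R = 15.432^2 * 0.0176 = 4.1914 W
Step 3: Q_total = 131 * 4.1914 = 549.07 W
Step 4: m_dot = Q_total / (cp * dT) = 549.07 / (4186 * 14.45) = 0.009077 kg/s

0.009077 kg/s


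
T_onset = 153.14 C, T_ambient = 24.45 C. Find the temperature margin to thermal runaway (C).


margin = T_onset - T_ambient = 153.14 - 24.45 = 128.69 C

128.69 C


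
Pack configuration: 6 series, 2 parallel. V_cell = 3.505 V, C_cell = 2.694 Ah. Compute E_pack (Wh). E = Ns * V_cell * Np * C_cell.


E = Ns * Vcell * Np * Ccell = 6 * 3.505 * 2 * 2.694 = 113.3 Wh

113.3 Wh


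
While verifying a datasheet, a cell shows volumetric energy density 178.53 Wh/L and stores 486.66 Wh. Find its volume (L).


V = E / ED = 486.66 / 178.53 = 2.726 L

2.726 L


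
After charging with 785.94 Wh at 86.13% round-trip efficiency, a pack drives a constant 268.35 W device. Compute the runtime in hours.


Step 1: E_discharge = eta/100 * E_charge = 86.13/100 * 785.94 = 676.93 Wh
Step 2: t = E_discharge / P = 676.93 / 268.35 = 2.523 hr

2.523 hr


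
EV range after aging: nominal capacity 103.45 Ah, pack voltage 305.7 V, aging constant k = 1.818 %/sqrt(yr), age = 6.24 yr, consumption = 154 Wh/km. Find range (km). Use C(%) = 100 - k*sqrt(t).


Step 1: capacity retention = 100 - 1.818 * sqrt(6.24) = 100 - 1.818 * 2.498 = 95.459%
Step 2: C_now = 103.45 * 95.459/100 = 98.752 Ah
Step 3: E_pack = V * C_now = 305.7 * 98.752 = 30188 Wh
Step 4: range = E_pack / consumption = 30188 / 154 = 196.0 km

196.0 km


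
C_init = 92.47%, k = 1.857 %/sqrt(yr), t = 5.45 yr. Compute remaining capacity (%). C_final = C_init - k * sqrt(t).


Step 1: sqrt(5.45 yr) = 2.3345
Step 2: drop = 1.857 * 2.3345 = 4.3352
Step 3: C_final = 92.47 - 4.3352 = 88.13%

88.13%


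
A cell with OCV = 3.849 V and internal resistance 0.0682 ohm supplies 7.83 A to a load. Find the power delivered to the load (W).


Step 1: V_terminal = OCV - I*R = 3.849 - 7.83 * 0.0682 = 3.315 V
Step 2: P_out = V_terminal * I = 3.315 * 7.83 = 25.96 W

25.96 W


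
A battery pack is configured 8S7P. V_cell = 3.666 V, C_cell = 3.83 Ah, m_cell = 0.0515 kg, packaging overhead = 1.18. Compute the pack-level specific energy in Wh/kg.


Step 1: V_pack = 8 * 3.666 = 29.328 V
Step 2: C_pack = 7 * 3.83 = 26.81 Ah
Step 3: E_pack = V_pack * C_pack = 29.328 * 26.81 = 786.28 Wh
Step 4: m_pack = 8 * 7 * 0.0515 * 1.18 = 3.4031 kg
Step 5: ED = E_pack / m_pack = 786.28 / 3.4031 = 231.0 Wh/kg

231.0 Wh/kg


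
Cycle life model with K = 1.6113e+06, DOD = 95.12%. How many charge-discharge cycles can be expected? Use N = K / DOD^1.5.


DOD^1.5 = 927.7
N = K / DOD^1.5 = 1.6113e+06 / 927.7 = 1737

1737 cycles


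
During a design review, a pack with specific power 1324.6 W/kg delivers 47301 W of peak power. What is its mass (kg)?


m = P / SP = 47301 / 1324.6 = 35.71 kg

35.71 kg


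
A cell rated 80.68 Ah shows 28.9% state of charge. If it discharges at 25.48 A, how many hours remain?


Step 1: remaining = SOC/100 * C_total = 28.9/100 * 80.68 = 23.317 Ah
Step 2: t = remaining / I = 23.317 / 25.48 = 0.9151 hr

0.9151 hr


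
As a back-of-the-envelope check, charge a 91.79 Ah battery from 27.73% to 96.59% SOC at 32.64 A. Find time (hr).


delta_Ah = 91.79 * (96.59 - 27.73) / 100 = 63.207 Ah
t = delta_Ah / I = 63.207 / 32.64 = 1.936 hr

1.936 hr


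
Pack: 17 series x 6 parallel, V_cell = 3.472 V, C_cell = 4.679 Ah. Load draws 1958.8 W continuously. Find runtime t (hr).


Step 1: E_pack = Ns * V_cell * Np * C_cell = 17 * 3.472 * 6 * 4.679 = 1657 Wh
Step 2: t = E_pack / P = 1657 / 1958.8 = 0.8459 hr

0.8459 hr


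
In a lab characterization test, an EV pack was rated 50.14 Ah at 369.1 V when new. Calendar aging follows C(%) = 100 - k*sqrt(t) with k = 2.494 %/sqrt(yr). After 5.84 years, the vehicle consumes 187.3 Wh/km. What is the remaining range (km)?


Step 1: capacity retention = 100 - 2.494 * sqrt(5.84) = 100 - 2.494 * 2.4166 = 93.973%
Step 2: C_now = 50.14 * 93.973/100 = 47.118 Ah
Step 3: E_pack = V * C_now = 369.1 * 47.118 = 17391 Wh
Step 4: range = E_pack / consumption = 17391 / 187.3 = 92.85 km

92.85 km


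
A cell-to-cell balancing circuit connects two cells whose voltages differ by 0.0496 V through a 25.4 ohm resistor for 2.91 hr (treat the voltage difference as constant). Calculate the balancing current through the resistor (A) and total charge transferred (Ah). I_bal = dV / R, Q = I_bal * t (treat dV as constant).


First, Ohm's law: I_bal = 0.0496 V / 25.4 ohm = 0.0019528 A
Then Q = I * t = 0.0019528 A * 2.91 hr = 0.005683 Ah

I=0.0019528 A, Q=0.005683 Ah


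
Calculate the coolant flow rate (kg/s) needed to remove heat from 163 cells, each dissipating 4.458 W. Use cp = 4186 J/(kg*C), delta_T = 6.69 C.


Step 1: Total heat Q = 163 * 4.458 W = 726.65 W
Step 2: denom = cp * dT = 4186 * 6.69 = 28004
Step 3: m_dot = 726.65 / 28004 = 0.02595 kg/s

0.02595 kg/s


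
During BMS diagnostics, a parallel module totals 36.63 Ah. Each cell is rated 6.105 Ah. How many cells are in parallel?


n = C_total / C_cell = 36.63 / 6.105 = 6

6


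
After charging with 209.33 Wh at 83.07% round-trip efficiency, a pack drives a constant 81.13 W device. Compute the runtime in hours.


Step 1: E_discharge = eta/100 * E_charge = 83.07/100 * 209.33 = 173.89 Wh
Step 2: t = E_discharge / P = 173.89 / 81.13 = 2.143 hr

2.143 hr


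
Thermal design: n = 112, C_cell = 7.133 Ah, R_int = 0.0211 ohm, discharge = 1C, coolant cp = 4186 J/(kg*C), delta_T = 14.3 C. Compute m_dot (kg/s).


Step 1: I = 1 * 7.133 = 7.133 A
Step 2: Q_cell = I^2 * R = 7.133^2 * 0.0211 = 1.0736 W
Step 3: Q_total = 112 * 1.0736 = 120.24 W
Step 4: m_dot = Q_total / (cp * dT) = 120.24 / (4186 * 14.3) = 0.002009 kg/s

0.002009 kg/s


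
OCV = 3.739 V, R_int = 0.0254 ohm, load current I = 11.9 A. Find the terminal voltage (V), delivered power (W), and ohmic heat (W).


Step 1: V_terminal = OCV - I*R = 3.739 - 11.9 * 0.0254 = 3.4367 V
Step 2: P_out = V_terminal * I = 3.4367 * 11.9 = 40.90 W
Step 3: Q = I^2 * R = 11.9^2 * 0.0254 = 3.597 W

V=3.4367 V, P=40.90 W, Q=3.597 W


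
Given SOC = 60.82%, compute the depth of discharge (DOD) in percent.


Complement of SOC: DOD = 100% - 60.82% = 39.18%

39.18%


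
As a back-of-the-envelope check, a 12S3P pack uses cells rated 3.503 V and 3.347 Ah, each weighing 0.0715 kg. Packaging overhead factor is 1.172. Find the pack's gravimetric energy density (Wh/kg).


Step 1: V_pack = 12 * 3.503 = 42.036 V
Step 2: C_pack = 3 * 3.347 = 10.041 Ah
Step 3: E_pack = V_pack * C_pack = 42.036 * 10.041 = 422.08 Wh
Step 4: m_pack = 12 * 3 * 0.0715 * 1.172 = 3.0167 kg
Step 5: ED = E_pack / m_pack = 422.08 / 3.0167 = 139.9 Wh/kg

139.9 Wh/kg


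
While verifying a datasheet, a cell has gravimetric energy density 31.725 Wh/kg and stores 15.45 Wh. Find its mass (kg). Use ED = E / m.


m = E / ED = 15.45 / 31.725 = 0.4870 kg

0.4870 kg


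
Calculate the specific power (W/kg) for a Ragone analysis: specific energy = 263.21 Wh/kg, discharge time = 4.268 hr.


Specific power = 263.21 Wh/kg / 4.268 hr = 61.67 W/kg

61.67 W/kg


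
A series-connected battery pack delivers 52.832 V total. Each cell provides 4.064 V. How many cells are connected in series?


n = V_pack / V_cell = 52.832 / 4.064 = 13

13


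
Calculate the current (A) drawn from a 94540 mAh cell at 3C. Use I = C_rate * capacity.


Convert: capacity = 94540 mAh = 94.54 Ah
I = C_rate * capacity = 3 * 94.54 = 283.62 A

283.62 A


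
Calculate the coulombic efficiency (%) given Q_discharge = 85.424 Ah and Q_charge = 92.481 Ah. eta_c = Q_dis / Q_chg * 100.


Coulombic efficiency = 85.424/92.481 * 100% = 92.37%

92.37%


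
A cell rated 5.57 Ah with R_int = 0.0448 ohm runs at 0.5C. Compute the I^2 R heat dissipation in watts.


Step 1: I = C_rate * capacity = 0.5 * 5.57 = 2.785 A
Step 2: Q = I^2 * R = 2.785^2 * 0.0448 = 7.7562 * 0.0448 = 0.3475 W

0.3475 W


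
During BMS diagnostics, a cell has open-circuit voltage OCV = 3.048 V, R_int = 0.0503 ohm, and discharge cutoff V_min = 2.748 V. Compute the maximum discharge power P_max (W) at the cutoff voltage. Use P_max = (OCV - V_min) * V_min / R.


P_max = (OCV - V_min) * V_min / R = (3.048 - 2.748) * 2.748 / 0.0503 = 0.3 * 2.748 / 0.0503 = 16.39 W

16.39 W


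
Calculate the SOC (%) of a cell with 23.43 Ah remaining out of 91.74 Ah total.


SOC = (remaining / total) * 100 = (23.43 / 91.74) * 100 = 25.54%

25.54%


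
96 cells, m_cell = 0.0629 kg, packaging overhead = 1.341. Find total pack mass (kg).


m_pack = n * m_cell * overhead = 96 * 0.0629 * 1.341 = 8.097 kg

8.097 kg


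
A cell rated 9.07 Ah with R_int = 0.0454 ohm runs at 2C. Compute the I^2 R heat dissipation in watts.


Step 1: I = C_rate * capacity = 2 * 9.07 = 18.14 A
Step 2: Q = I^2 * R = 18.14^2 * 0.0454 = 329.06 * 0.0454 = 14.94 W

14.94 W


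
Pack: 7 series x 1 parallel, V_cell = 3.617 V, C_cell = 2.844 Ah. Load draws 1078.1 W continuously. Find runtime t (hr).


Step 1: E_pack = Ns * V_cell * Np * C_cell = 7 * 3.617 * 1 * 2.844 = 72.007 Wh
Step 2: t = E_pack / P = 72.007 / 1078.1 = 0.06679 hr

0.06679 hr


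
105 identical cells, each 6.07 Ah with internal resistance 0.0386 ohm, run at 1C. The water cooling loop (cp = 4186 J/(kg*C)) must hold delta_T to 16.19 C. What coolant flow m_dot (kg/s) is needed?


Step 1: I = 1 * 6.07 = 6.07 A
Step 2: Q_cell = I^2 * R = 6.07^2 * 0.0386 = 1.4222 W
Step 3: Q_total = 105 * 1.4222 = 149.33 W
Step 4: m_dot = Q_total / (cp * dT) = 149.33 / (4186 * 16.19) = 0.002203 kg/s

0.002203 kg/s


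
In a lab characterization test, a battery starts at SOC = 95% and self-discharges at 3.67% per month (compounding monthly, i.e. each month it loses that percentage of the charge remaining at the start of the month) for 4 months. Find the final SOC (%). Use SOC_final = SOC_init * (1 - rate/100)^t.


decay = (1 - 3.67/100)^4 = 0.86109
SOC_final = 95 * 0.86109 = 81.80%

81.80%


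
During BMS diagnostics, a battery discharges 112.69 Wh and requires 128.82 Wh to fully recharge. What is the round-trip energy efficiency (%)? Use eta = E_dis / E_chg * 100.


Round-trip efficiency = 112.69/128.82 * 100% = 87.48%

87.48%


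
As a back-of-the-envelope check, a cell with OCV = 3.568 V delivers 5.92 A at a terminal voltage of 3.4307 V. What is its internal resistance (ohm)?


R = (OCV - V) / I = (3.568 - 3.4307) / 5.92 = 0.02319 ohm

0.02319 ohm


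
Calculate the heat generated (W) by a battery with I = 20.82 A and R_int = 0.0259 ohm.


I^2 = 433.47
Q = 433.47 * 0.0259 = 11.23 W

11.23 W


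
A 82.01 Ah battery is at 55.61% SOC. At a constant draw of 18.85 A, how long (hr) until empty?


Step 1: remaining = SOC/100 * C_total = 55.61/100 * 82.01 = 45.606 Ah
Step 2: t = remaining / I = 45.606 / 18.85 = 2.419 hr

2.419 hr


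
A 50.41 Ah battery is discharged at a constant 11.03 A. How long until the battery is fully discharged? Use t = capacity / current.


Runtime = 50.41 Ah / 11.03 A = 4.570 hr

4.570 hr


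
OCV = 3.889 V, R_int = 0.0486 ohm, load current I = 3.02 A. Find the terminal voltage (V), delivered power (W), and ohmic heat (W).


Step 1: V_terminal = OCV - I*R = 3.889 - 3.02 * 0.0486 = 3.7422 V
Step 2: P_out = V_terminal * I = 3.7422 * 3.02 = 11.30 W
Step 3: Q = I^2 * R = 3.02^2 * 0.0486 = 0.4433 W

V=3.7422 V, P=11.30 W, Q=0.4433 W


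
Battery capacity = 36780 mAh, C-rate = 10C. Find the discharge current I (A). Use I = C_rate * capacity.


Convert: capacity = 36780 mAh = 36.78 Ah
I = C_rate * capacity = 10 * 36.78 = 367.8 A

367.8 A


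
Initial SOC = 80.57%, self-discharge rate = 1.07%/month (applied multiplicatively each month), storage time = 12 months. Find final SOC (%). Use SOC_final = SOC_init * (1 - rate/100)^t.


Monthly retention factor = 1 - 1.07/100 = 0.9893
Over 12 months: factor^12 = 0.87889
SOC_final = 80.57 * 0.87889 = 70.81%

70.81%


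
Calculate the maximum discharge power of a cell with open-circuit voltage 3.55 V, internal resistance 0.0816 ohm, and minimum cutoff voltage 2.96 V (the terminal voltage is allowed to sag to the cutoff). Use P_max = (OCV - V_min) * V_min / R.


dV = OCV - V_min = 0.59 V (so I_max = dV / R)
P_max = dV * V_min / R = 0.59 * 2.96 / 0.0816 = 21.40 W

21.40 W


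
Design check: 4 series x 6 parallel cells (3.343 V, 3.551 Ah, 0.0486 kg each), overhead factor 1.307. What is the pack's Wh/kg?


Step 1: V_pack = 4 * 3.343 = 13.372 V
Step 2: C_pack = 6 * 3.551 = 21.306 Ah
Step 3: E_pack = V_pack * C_pack = 13.372 * 21.306 = 284.9 Wh
Step 4: m_pack = 4 * 6 * 0.0486 * 1.307 = 1.5245 kg
Step 5: ED = E_pack / m_pack = 284.9 / 1.5245 = 186.9 Wh/kg

186.9 Wh/kg


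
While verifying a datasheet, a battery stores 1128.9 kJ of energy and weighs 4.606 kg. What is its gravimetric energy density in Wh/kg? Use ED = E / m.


Convert: E = 1128.9 kJ = 313.58 Wh
ED = E / m = 313.58 / 4.606 = 68.08 Wh/kg

68.08 Wh/kg


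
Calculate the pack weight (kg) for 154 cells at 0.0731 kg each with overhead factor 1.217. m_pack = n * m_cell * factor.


m_pack = n * m_cell * overhead = 154 * 0.0731 * 1.217 = 13.70 kg

13.70 kg


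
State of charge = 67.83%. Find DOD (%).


Complement of SOC: DOD = 100% - 67.83% = 32.17%

32.17%


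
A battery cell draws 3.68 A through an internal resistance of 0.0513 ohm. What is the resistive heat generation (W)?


I^2 = 13.542
Q = 13.542 * 0.0513 = 0.6947 W

0.6947 W


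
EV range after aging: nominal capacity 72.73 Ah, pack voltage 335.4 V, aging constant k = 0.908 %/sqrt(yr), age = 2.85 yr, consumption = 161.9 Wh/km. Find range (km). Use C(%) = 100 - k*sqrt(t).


Step 1: capacity retention = 100 - 0.908 * sqrt(2.85) = 100 - 0.908 * 1.6882 = 98.467%
Step 2: C_now = 72.73 * 98.467/100 = 71.615 Ah
Step 3: E_pack = V * C_now = 335.4 * 71.615 = 24020 Wh
Step 4: range = E_pack / consumption = 24020 / 161.9 = 148.4 km

148.4 km


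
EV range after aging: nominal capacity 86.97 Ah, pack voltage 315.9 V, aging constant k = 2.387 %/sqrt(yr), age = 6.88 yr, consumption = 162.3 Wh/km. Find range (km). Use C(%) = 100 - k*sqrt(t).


Step 1: capacity retention = 100 - 2.387 * sqrt(6.88) = 100 - 2.387 * 2.623 = 93.739%
Step 2: C_now = 86.97 * 93.739/100 = 81.525 Ah
Step 3: E_pack = V * C_now = 315.9 * 81.525 = 25754 Wh
Step 4: range = E_pack / consumption = 25754 / 162.3 = 158.7 km

158.7 km


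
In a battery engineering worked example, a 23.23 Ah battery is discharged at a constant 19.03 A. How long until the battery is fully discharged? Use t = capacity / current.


t = capacity / current = 23.23 / 19.03 = 1.221 hr

1.221 hr


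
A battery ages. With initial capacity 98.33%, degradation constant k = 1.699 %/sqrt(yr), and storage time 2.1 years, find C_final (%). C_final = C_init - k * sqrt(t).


sqrt(t) = sqrt(2.1) = 1.4491
C_final = 98.33 - 1.699 * 1.4491 = 95.87%

95.87%


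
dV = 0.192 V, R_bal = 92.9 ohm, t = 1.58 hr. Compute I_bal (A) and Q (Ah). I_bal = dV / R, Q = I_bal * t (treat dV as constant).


First, Ohm's law: I_bal = 0.192 V / 92.9 ohm = 0.0020667 A
Then Q = I * t = 0.0020667 A * 1.58 hr = 0.003265 Ah

I=0.0020667 A, Q=0.003265 Ah


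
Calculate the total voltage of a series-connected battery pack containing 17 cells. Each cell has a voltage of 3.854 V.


V_pack = n * V_cell = 17 * 3.854 = 65.518 V

65.518 V


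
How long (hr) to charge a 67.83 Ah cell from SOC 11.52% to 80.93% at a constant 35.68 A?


delta_Ah = 67.83 * (80.93 - 11.52) / 100 = 47.081 Ah
t = delta_Ah / I = 47.081 / 35.68 = 1.320 hr

1.320 hr


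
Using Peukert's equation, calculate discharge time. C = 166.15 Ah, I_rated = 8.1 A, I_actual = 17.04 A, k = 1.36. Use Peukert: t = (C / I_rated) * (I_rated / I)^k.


Step 1: t_rated = C / I_rated = 166.15 / 8.1 = 20.512 hr
Step 2: ratio = 8.1 / 17.04 = 0.47535
Step 3: ratio^k = 0.47535^1.36 = 0.3637
Step 4: t = t_rated * ratio^k = 20.512 * 0.3637 = 7.460 hr

7.460 hr


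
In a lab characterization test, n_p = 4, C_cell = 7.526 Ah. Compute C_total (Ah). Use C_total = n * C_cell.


C_total = 4 * 7.526 = 30.104 Ah

30.104 Ah


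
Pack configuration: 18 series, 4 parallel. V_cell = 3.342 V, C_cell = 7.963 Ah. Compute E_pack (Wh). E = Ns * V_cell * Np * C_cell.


V_pack = 18 * 3.342 = 60.156 V
C_pack = 4 * 7.963 = 31.852 Ah
E = V_pack * C_pack = 60.156 * 31.852 = 1916 Wh

1916 Wh


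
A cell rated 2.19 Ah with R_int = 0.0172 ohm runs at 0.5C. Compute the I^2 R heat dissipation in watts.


Step 1: I = C_rate * capacity = 0.5 * 2.19 = 1.095 A
Step 2: Q = I^2 * R = 1.095^2 * 0.0172 = 1.199 * 0.0172 = 0.02062 W

0.02062 W


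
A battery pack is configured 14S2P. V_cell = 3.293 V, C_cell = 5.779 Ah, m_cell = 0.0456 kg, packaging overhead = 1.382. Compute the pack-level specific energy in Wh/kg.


Step 1: V_pack = 14 * 3.293 = 46.102 V
Step 2: C_pack = 2 * 5.779 = 11.558 Ah
Step 3: E_pack = V_pack * C_pack = 46.102 * 11.558 = 532.85 Wh
Step 4: m_pack = 14 * 2 * 0.0456 * 1.382 = 1.7645 kg
Step 5: ED = E_pack / m_pack = 532.85 / 1.7645 = 302.0 Wh/kg

302.0 Wh/kg


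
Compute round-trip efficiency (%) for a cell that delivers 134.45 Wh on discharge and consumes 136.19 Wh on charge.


Round-trip efficiency = 134.45/136.19 * 100% = 98.72%

98.72%


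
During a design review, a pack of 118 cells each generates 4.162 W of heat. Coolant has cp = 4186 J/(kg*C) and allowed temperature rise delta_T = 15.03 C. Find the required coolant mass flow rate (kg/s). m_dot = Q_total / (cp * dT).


Step 1: Total heat Q = 118 * 4.162 W = 491.12 W
Step 2: denom = cp * dT = 4186 * 15.03 = 62916
Step 3: m_dot = 491.12 / 62916 = 0.007806 kg/s

0.007806 kg/s


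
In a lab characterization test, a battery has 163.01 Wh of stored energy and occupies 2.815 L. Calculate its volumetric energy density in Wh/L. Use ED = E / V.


Volumetric ED = 163.01 Wh / 2.815 L = 57.91 Wh/L

57.91 Wh/L


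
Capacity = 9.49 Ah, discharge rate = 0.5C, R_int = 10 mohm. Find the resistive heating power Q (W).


Convert: R = 10 mohm = 0.01 ohm
Step 1: I = C_rate * capacity = 0.5 * 9.49 = 4.745 A
Step 2: Q = I^2 * R = 4.745^2 * 0.01 = 22.515 * 0.01 = 0.2252 W

0.2252 W


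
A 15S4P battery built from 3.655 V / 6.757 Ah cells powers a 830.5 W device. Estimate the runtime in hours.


Step 1: E_pack = Ns * V_cell * Np * C_cell = 15 * 3.655 * 4 * 6.757 = 1481.8 Wh
Step 2: t = E_pack / P = 1481.8 / 830.5 = 1.784 hr

1.784 hr


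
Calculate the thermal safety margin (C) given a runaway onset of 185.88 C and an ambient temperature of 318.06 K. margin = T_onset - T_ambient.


Convert: T_ambient = 318.06 K = 44.91 C
margin = 185.88 - 44.91 = 140.97 C

140.97 C


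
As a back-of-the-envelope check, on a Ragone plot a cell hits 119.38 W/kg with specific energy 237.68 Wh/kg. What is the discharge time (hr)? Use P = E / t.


t = E / P = 237.68 / 119.38 = 1.991 hr

1.991 hr


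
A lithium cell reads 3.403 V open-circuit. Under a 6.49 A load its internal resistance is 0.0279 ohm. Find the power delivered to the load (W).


Step 1: V_terminal = OCV - I*R = 3.403 - 6.49 * 0.0279 = 3.2219 V
Step 2: P_out = V_terminal * I = 3.2219 * 6.49 = 20.91 W

20.91 W


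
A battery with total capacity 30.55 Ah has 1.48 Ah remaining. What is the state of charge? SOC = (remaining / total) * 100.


SOC = (remaining / total) * 100 = (1.48 / 30.55) * 100 = 4.845%

4.845%


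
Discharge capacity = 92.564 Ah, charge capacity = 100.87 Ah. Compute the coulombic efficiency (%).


eta_c = Q_dis / Q_chg * 100 = 92.564 / 100.87 * 100 = 91.77%

91.77%


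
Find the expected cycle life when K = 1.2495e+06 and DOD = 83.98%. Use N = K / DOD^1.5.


DOD^1.5 = 769.6
N = K / DOD^1.5 = 1.2495e+06 / 769.6 = 1624

1624 cycles


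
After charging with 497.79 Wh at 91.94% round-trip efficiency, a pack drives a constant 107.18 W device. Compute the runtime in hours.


Step 1: E_discharge = eta/100 * E_charge = 91.94/100 * 497.79 = 457.67 Wh
Step 2: t = E_discharge / P = 457.67 / 107.18 = 4.270 hr

4.270 hr


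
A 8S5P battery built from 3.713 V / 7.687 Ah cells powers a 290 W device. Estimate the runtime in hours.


Step 1: E_pack = Ns * V_cell * Np * C_cell = 8 * 3.713 * 5 * 7.687 = 1141.7 Wh
Step 2: t = E_pack / P = 1141.7 / 290 = 3.937 hr

3.937 hr


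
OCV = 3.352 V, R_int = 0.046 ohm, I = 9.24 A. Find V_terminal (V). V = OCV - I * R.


IR drop = 9.24 * 0.046 = 0.42504 V
V = 3.352 - 0.42504 = 2.927 V

2.927 V


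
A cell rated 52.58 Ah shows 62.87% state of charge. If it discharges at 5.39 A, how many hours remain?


Step 1: remaining = SOC/100 * C_total = 62.87/100 * 52.58 = 33.057 Ah
Step 2: t = remaining / I = 33.057 / 5.39 = 6.133 hr

6.133 hr


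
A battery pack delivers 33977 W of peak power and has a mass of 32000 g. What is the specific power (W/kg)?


Convert: m = 32000 g = 32 kg
Specific power = 33977 W / 32 kg = 1062 W/kg

1062 W/kg


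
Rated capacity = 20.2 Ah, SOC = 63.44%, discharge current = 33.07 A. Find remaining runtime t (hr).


Step 1: remaining = SOC/100 * C_total = 63.44/100 * 20.2 = 12.815 Ah
Step 2: t = remaining / I = 12.815 / 33.07 = 0.3875 hr

0.3875 hr


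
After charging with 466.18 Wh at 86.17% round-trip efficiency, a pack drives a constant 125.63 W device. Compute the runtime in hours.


Step 1: E_discharge = eta/100 * E_charge = 86.17/100 * 466.18 = 401.71 Wh
Step 2: t = E_discharge / P = 401.71 / 125.63 = 3.198 hr

3.198 hr


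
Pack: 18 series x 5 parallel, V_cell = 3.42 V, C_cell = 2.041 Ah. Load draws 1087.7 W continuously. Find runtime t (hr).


Step 1: E_pack = Ns * V_cell * Np * C_cell = 18 * 3.42 * 5 * 2.041 = 628.22 Wh
Step 2: t = E_pack / P = 628.22 / 1087.7 = 0.5776 hr

0.5776 hr


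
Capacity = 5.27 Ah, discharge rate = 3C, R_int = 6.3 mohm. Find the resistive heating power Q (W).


Convert: R = 6.3 mohm = 0.0063 ohm
Step 1: I = C_rate * capacity = 3 * 5.27 = 15.81 A
Step 2: Q = I^2 * R = 15.81^2 * 0.0063 = 249.96 * 0.0063 = 1.575 W

1.575 W


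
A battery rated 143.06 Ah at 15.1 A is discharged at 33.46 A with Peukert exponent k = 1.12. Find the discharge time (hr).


Step 1: t_rated = C / I_rated = 143.06 / 15.1 = 9.4742 hr
Step 2: ratio = 15.1 / 33.46 = 0.45129
Step 3: ratio^k = 0.45129^1.12 = 0.4102
Step 4: t = t_rated * ratio^k = 9.4742 * 0.4102 = 3.886 hr

3.886 hr


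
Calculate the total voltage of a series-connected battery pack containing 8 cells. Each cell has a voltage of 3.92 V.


V_pack = n * V_cell = 8 * 3.92 = 31.36 V

31.36 V


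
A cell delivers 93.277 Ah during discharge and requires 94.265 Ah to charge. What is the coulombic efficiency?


eta_c = Q_dis / Q_chg * 100 = 93.277 / 94.265 * 100 = 98.95%

98.95%


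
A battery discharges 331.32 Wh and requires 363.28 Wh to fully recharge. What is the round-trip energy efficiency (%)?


Round-trip efficiency = 331.32/363.28 * 100% = 91.20%

91.20%


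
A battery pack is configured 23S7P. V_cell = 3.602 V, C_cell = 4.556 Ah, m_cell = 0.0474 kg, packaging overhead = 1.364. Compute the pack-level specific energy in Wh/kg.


Step 1: V_pack = 23 * 3.602 = 82.846 V
Step 2: C_pack = 7 * 4.556 = 31.892 Ah
Step 3: E_pack = V_pack * C_pack = 82.846 * 31.892 = 2642.1 Wh
Step 4: m_pack = 23 * 7 * 0.0474 * 1.364 = 10.409 kg
Step 5: ED = E_pack / m_pack = 2642.1 / 10.409 = 253.8 Wh/kg

253.8 Wh/kg


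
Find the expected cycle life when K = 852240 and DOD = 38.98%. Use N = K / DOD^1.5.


Step 1: DOD^1.5 = 38.98^1.5 = 243.37
Step 2: N = 852240 / 243.37 = 3502 cycles

3502 cycles


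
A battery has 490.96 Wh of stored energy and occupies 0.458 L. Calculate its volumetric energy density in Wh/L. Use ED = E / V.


Volumetric ED = 490.96 Wh / 0.458 L = 1072 Wh/L

1072 Wh/L


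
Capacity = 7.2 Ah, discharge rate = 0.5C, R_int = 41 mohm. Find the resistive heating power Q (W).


Convert: R = 41 mohm = 0.041 ohm
Step 1: I = C_rate * capacity = 0.5 * 7.2 = 3.6 A
Step 2: Q = I^2 * R = 3.6^2 * 0.041 = 12.96 * 0.041 = 0.5314 W

0.5314 W


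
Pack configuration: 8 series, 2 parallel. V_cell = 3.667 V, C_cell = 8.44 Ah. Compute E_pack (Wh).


E = Ns * Vcell * Np * Ccell = 8 * 3.667 * 2 * 8.44 = 495.2 Wh

495.2 Wh


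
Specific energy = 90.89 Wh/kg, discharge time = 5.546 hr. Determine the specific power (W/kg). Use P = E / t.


Specific power = 90.89 Wh/kg / 5.546 hr = 16.39 W/kg

16.39 W/kg


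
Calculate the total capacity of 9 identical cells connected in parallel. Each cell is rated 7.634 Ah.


C_total = 9 * 7.634 = 68.706 Ah

68.706 Ah


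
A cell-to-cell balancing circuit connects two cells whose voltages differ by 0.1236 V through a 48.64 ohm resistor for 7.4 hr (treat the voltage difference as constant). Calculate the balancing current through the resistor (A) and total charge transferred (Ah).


I_bal = dV / R = 0.1236 / 48.64 = 0.0025411 A
Q = I_bal * t = 0.0025411 * 7.4 = 0.01880 Ah

I=0.0025411 A, Q=0.01880 Ah


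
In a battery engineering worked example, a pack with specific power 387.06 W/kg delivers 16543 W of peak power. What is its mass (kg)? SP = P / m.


m = P / SP = 16543 / 387.06 = 42.74 kg

42.74 kg


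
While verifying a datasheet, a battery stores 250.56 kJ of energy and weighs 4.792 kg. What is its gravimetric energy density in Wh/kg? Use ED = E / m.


Convert: E = 250.56 kJ = 69.6 Wh
ED = E / m = 69.6 / 4.792 = 14.52 Wh/kg

14.52 Wh/kg


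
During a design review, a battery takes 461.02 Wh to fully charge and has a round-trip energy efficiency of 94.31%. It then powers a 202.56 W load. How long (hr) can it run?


Step 1: E_discharge = eta/100 * E_charge = 94.31/100 * 461.02 = 434.79 Wh
Step 2: t = E_discharge / P = 434.79 / 202.56 = 2.146 hr

2.146 hr


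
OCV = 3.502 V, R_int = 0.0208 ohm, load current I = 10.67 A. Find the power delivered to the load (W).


Step 1: V_terminal = OCV - I*R = 3.502 - 10.67 * 0.0208 = 3.2801 V
Step 2: P_out = V_terminal * I = 3.2801 * 10.67 = 35.00 W

35.00 W


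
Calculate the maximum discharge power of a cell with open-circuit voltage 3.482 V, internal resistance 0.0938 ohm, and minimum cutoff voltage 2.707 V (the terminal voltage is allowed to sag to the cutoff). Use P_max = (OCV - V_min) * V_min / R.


P_max = (OCV - V_min) * V_min / R = (3.482 - 2.707) * 2.707 / 0.0938 = 0.775 * 2.707 / 0.0938 = 22.37 W

22.37 W


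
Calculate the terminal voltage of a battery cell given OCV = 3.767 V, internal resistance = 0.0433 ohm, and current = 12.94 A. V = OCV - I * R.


V = OCV - I*R = 3.767 - 12.94 * 0.0433 = 3.207 V

3.207 V


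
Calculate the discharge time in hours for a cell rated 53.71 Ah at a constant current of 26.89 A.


Runtime = 53.71 Ah / 26.89 A = 1.997 hr

1.997 hr


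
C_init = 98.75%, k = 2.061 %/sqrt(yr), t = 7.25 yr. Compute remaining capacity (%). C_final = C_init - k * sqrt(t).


Step 1: sqrt(7.25 yr) = 2.6926
Step 2: drop = 2.061 * 2.6926 = 5.5494
Step 3: C_final = 98.75 - 5.5494 = 93.20%

93.20%


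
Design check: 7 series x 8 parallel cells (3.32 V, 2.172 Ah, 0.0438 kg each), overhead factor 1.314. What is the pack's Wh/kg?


Step 1: V_pack = 7 * 3.32 = 23.24 V
Step 2: C_pack = 8 * 2.172 = 17.376 Ah
Step 3: E_pack = V_pack * C_pack = 23.24 * 17.376 = 403.82 Wh
Step 4: m_pack = 7 * 8 * 0.0438 * 1.314 = 3.223 kg
Step 5: ED = E_pack / m_pack = 403.82 / 3.223 = 125.3 Wh/kg

125.3 Wh/kg


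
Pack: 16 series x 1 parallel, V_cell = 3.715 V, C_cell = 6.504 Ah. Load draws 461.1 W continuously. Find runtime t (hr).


Step 1: E_pack = Ns * V_cell * Np * C_cell = 16 * 3.715 * 1 * 6.504 = 386.6 Wh
Step 2: t = E_pack / P = 386.6 / 461.1 = 0.8384 hr

0.8384 hr


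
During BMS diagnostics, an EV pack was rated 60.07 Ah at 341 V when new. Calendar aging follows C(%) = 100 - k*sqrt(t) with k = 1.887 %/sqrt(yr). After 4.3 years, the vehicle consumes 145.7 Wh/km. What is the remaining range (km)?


Step 1: capacity retention = 100 - 1.887 * sqrt(4.3) = 100 - 1.887 * 2.0736 = 96.087%
Step 2: C_now = 60.07 * 96.087/100 = 57.719 Ah
Step 3: E_pack = V * C_now = 341 * 57.719 = 19682 Wh
Step 4: range = E_pack / consumption = 19682 / 145.7 = 135.1 km

135.1 km


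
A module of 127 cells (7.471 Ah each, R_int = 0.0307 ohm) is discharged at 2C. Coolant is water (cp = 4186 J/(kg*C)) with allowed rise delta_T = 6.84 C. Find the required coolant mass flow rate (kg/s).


Step 1: I = 2 * 7.471 = 14.942 A
Step 2: Q_cell = I^2 * R = 14.942^2 * 0.0307 = 6.8542 W
Step 3: Q_total = 127 * 6.8542 = 870.48 W
Step 4: m_dot = Q_total / (cp * dT) = 870.48 / (4186 * 6.84) = 0.03040 kg/s

0.03040 kg/s


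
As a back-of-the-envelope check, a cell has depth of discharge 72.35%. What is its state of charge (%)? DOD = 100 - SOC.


SOC = 100 - DOD = 100 - 72.35 = 27.65%

27.65%


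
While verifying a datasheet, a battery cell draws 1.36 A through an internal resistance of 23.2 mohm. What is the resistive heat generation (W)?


Convert: R = 23.2 mohm = 0.0232 ohm
I^2 = 1.8496
Q = 1.8496 * 0.0232 = 0.04291 W

0.04291 W


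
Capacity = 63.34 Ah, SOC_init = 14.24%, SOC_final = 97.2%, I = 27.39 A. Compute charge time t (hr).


Step 1: dSOC = 97.2% - 14.24% = 82.96%
Step 2: delta_Ah = 63.34 * 82.96 / 100 = 52.547 Ah
Step 3: t = 52.547 / 27.39 = 1.918 hr

1.918 hr


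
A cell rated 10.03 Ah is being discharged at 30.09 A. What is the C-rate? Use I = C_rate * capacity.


C_rate = I / capacity = 30.09 / 10.03 = 3C

3C


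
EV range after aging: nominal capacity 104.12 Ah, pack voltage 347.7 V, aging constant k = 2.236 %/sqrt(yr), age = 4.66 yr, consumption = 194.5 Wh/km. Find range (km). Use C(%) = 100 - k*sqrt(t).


Step 1: capacity retention = 100 - 2.236 * sqrt(4.66) = 100 - 2.236 * 2.1587 = 95.173%
Step 2: C_now = 104.12 * 95.173/100 = 99.094 Ah
Step 3: E_pack = V * C_now = 347.7 * 99.094 = 34455 Wh
Step 4: range = E_pack / consumption = 34455 / 194.5 = 177.1 km

177.1 km


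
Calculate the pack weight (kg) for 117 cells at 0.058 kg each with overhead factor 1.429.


m_pack = n * m_cell * overhead = 117 * 0.058 * 1.429 = 9.697 kg

9.697 kg


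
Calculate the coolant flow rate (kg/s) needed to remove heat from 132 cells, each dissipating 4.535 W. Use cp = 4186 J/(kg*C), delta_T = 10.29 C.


Q_total = 132 * 4.535 = 598.62 W
m_dot = Q_total / (cp * dT) = 598.62 / (4186 * 10.29) = 0.01390 kg/s

0.01390 kg/s


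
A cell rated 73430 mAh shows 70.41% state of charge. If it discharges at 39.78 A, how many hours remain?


Convert: C_total = 73430 mAh = 73.43 Ah
Step 1: remaining = SOC/100 * C_total = 70.41/100 * 73.43 = 51.702 Ah
Step 2: t = remaining / I = 51.702 / 39.78 = 1.300 hr

1.300 hr


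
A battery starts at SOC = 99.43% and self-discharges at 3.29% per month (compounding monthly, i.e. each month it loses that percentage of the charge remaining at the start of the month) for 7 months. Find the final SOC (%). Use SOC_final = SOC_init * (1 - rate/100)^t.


Monthly retention factor = 1 - 3.29/100 = 0.9671
Over 7 months: factor^7 = 0.79122
SOC_final = 99.43 * 0.79122 = 78.67%

78.67%


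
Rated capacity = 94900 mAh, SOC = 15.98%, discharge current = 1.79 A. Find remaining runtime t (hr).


Convert: C_total = 94900 mAh = 94.9 Ah
Step 1: remaining = SOC/100 * C_total = 15.98/100 * 94.9 = 15.165 Ah
Step 2: t = remaining / I = 15.165 / 1.79 = 8.472 hr

8.472 hr


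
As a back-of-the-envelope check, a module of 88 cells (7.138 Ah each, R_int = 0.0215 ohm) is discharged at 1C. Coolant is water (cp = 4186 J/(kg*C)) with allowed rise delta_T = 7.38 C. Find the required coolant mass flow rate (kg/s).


Step 1: I = 1 * 7.138 = 7.138 A
Step 2: Q_cell = I^2 * R = 7.138^2 * 0.0215 = 1.0954 W
Step 3: Q_total = 88 * 1.0954 = 96.395 W
Step 4: m_dot = Q_total / (cp * dT) = 96.395 / (4186 * 7.38) = 0.003120 kg/s

0.003120 kg/s


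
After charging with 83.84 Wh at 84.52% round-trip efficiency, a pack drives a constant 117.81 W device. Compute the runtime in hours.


Step 1: E_discharge = eta/100 * E_charge = 84.52/100 * 83.84 = 70.862 Wh
Step 2: t = E_discharge / P = 70.862 / 117.81 = 0.6015 hr

0.6015 hr


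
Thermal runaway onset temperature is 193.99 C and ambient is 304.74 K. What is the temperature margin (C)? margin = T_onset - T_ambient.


Convert: T_ambient = 304.74 K = 31.59 C
margin = 193.99 - 31.59 = 162.4 C

162.4 C


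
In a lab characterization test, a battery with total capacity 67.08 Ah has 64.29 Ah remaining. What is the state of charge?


SOC% = 64.29 / 67.08 * 100 = 95.84%

95.84%


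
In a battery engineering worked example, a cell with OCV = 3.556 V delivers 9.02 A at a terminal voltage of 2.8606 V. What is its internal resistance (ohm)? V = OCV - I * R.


R = (OCV - V) / I = (3.556 - 2.8606) / 9.02 = 0.07710 ohm

0.07710 ohm


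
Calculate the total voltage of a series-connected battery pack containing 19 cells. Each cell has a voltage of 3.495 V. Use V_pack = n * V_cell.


Series voltages add: 19 * 3.495 V = 66.405 V

66.405 V


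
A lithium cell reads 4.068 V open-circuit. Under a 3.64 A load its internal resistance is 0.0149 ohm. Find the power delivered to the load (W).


Step 1: V_terminal = OCV - I*R = 4.068 - 3.64 * 0.0149 = 4.0138 V
Step 2: P_out = V_terminal * I = 4.0138 * 3.64 = 14.61 W

14.61 W


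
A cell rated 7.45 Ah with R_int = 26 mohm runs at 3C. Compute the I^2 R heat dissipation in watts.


Convert: R = 26 mohm = 0.026 ohm
Step 1: I = C_rate * capacity = 3 * 7.45 = 22.35 A
Step 2: Q = I^2 * R = 22.35^2 * 0.026 = 499.52 * 0.026 = 12.99 W

12.99 W


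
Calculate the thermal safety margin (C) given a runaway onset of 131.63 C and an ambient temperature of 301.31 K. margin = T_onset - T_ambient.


Convert: T_ambient = 301.31 K = 28.16 C
margin = 131.63 - 28.16 = 103.47 C

103.47 C


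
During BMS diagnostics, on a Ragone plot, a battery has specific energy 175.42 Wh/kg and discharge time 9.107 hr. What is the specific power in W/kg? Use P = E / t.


Specific power = 175.42 Wh/kg / 9.107 hr = 19.26 W/kg

19.26 W/kg


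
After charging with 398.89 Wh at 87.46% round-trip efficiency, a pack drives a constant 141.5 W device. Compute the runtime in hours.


Step 1: E_discharge = eta/100 * E_charge = 87.46/100 * 398.89 = 348.87 Wh
Step 2: t = E_discharge / P = 348.87 / 141.5 = 2.466 hr

2.466 hr


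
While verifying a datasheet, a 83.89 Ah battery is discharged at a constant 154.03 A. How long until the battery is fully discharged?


Runtime = 83.89 Ah / 154.03 A = 0.5446 hr

0.5446 hr


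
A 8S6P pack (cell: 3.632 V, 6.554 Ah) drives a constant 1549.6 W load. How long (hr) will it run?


Step 1: E_pack = Ns * V_cell * Np * C_cell = 8 * 3.632 * 6 * 6.554 = 1142.6 Wh
Step 2: t = E_pack / P = 1142.6 / 1549.6 = 0.7374 hr

0.7374 hr


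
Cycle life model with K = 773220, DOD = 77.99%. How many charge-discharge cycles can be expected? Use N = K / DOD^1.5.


Step 1: DOD^1.5 = 77.99^1.5 = 688.74
Step 2: N = 773220 / 688.74 = 1123 cycles

1123 cycles


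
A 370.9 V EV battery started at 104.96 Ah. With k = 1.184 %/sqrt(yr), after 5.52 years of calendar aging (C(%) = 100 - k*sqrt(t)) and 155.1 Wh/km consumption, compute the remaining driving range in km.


Step 1: capacity retention = 100 - 1.184 * sqrt(5.52) = 100 - 1.184 * 2.3495 = 97.218%
Step 2: C_now = 104.96 * 97.218/100 = 102.04 Ah
Step 3: E_pack = V * C_now = 370.9 * 102.04 = 37847 Wh
Step 4: range = E_pack / consumption = 37847 / 155.1 = 244.0 km

244.0 km


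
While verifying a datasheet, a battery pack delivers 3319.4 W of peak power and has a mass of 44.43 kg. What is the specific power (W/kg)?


Specific power = 3319.4 W / 44.43 kg = 74.71 W/kg

74.71 W/kg


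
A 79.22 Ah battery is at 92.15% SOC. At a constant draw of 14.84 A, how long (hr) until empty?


Step 1: remaining = SOC/100 * C_total = 92.15/100 * 79.22 = 73.001 Ah
Step 2: t = remaining / I = 73.001 / 14.84 = 4.919 hr

4.919 hr


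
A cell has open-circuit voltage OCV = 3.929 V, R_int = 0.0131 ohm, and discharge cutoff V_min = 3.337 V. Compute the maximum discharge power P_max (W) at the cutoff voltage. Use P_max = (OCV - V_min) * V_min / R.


dV = OCV - V_min = 0.592 V (so I_max = dV / R)
P_max = dV * V_min / R = 0.592 * 3.337 / 0.0131 = 150.8 W

150.8 W


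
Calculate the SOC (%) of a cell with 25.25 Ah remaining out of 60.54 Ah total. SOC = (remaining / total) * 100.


SOC = (remaining / total) * 100 = (25.25 / 60.54) * 100 = 41.71%

41.71%


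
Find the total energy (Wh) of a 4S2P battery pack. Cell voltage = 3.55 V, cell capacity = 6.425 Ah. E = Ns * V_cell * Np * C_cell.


V_pack = 4 * 3.55 = 14.2 V
C_pack = 2 * 6.425 = 12.85 Ah
E = V_pack * C_pack = 14.2 * 12.85 = 182.5 Wh

182.5 Wh


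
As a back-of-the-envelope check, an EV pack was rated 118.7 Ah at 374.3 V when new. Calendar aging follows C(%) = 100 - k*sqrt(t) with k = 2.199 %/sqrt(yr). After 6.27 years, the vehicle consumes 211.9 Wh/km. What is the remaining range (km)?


Step 1: capacity retention = 100 - 2.199 * sqrt(6.27) = 100 - 2.199 * 2.504 = 94.494%
Step 2: C_now = 118.7 * 94.494/100 = 112.16 Ah
Step 3: E_pack = V * C_now = 374.3 * 112.16 = 41981 Wh
Step 4: range = E_pack / consumption = 41981 / 211.9 = 198.1 km

198.1 km


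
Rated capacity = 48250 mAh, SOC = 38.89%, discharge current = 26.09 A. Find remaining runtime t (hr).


Convert: C_total = 48250 mAh = 48.25 Ah
Step 1: remaining = SOC/100 * C_total = 38.89/100 * 48.25 = 18.764 Ah
Step 2: t = remaining / I = 18.764 / 26.09 = 0.7192 hr

0.7192 hr


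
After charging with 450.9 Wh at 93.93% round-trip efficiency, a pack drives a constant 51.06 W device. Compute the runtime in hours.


Step 1: E_discharge = eta/100 * E_charge = 93.93/100 * 450.9 = 423.53 Wh
Step 2: t = E_discharge / P = 423.53 / 51.06 = 8.295 hr

8.295 hr


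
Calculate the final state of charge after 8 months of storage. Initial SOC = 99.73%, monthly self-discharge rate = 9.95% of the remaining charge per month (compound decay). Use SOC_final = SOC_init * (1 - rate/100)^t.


Monthly retention factor = 1 - 9.95/100 = 0.9005
Over 8 months: factor^8 = 0.43238
SOC_final = 99.73 * 0.43238 = 43.12%

43.12%


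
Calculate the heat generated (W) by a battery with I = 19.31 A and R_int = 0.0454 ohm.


I^2 = 372.88
Q = 372.88 * 0.0454 = 16.93 W

16.93 W


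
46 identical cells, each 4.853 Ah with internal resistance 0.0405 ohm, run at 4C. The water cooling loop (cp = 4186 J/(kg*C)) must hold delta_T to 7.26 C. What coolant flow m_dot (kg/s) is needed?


Step 1: I = 4 * 4.853 = 19.412 A
Step 2: Q_cell = I^2 * R = 19.412^2 * 0.0405 = 15.261 W
Step 3: Q_total = 46 * 15.261 = 702.01 W
Step 4: m_dot = Q_total / (cp * dT) = 702.01 / (4186 * 7.26) = 0.02310 kg/s

0.02310 kg/s


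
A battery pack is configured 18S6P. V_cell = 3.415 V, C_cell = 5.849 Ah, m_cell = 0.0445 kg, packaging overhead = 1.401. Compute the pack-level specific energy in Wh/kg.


Step 1: V_pack = 18 * 3.415 = 61.47 V
Step 2: C_pack = 6 * 5.849 = 35.094 Ah
Step 3: E_pack = V_pack * C_pack = 61.47 * 35.094 = 2157.2 Wh
Step 4: m_pack = 18 * 6 * 0.0445 * 1.401 = 6.7332 kg
Step 5: ED = E_pack / m_pack = 2157.2 / 6.7332 = 320.4 Wh/kg

320.4 Wh/kg


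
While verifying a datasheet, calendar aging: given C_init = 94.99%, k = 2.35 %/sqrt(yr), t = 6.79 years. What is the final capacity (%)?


Step 1: sqrt(6.79 yr) = 2.6058
Step 2: drop = 2.35 * 2.6058 = 6.1236
Step 3: C_final = 94.99 - 6.1236 = 88.87%

88.87%


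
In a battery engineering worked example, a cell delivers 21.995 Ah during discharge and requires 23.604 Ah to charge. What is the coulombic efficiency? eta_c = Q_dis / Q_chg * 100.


eta_c = Q_dis / Q_chg * 100 = 21.995 / 23.604 * 100 = 93.18%

93.18%
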